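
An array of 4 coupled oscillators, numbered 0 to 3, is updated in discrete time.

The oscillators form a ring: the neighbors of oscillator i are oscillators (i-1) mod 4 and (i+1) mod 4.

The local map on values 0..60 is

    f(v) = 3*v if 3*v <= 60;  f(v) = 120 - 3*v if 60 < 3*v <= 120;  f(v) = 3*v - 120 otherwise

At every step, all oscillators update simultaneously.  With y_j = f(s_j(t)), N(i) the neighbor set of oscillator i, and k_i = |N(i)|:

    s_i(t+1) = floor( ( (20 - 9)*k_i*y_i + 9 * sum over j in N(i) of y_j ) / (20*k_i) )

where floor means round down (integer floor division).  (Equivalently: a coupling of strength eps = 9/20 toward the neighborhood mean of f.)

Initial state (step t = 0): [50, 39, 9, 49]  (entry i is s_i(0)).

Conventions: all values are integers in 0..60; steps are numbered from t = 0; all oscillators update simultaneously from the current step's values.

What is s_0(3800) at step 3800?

Simulating step by step:
t=0: [50, 39, 9, 49]
t=1: [23, 14, 21, 27]
t=2: [46, 47, 49, 45]
t=3: [18, 21, 22, 18]
t=4: [54, 55, 54, 54]
t=5: [42, 43, 42, 42]
t=6: [6, 7, 6, 6]
t=7: [18, 19, 18, 18]
t=8: [54, 55, 54, 54]

Answer: s_0(3800) = 54
Key observation: The state at step 4, [54, 55, 54, 54], reappears at step 8: the system is in a cycle of period 4 from step 4 on.  Therefore the state at step 3800 equals the state at step 4 + ((3800 - 4) mod 4) = 4, which is [54, 55, 54, 54].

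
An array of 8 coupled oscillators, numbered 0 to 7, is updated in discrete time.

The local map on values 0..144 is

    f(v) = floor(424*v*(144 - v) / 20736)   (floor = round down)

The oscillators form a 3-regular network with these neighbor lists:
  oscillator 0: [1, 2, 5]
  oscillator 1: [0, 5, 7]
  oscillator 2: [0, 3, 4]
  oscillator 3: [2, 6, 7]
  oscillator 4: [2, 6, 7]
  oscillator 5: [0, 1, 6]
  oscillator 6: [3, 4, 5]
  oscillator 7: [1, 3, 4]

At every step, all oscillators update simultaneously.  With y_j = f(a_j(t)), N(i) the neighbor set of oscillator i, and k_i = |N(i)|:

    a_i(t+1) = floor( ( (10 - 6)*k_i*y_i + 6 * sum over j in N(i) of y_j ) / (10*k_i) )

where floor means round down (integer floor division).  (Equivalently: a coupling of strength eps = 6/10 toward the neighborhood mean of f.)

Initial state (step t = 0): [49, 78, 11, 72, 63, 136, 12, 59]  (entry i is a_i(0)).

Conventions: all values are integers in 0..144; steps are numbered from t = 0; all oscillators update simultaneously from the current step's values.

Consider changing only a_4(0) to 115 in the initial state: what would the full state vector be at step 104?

Simulating step by step:
t=0: [49, 78, 11, 72, 115, 136, 12, 59]
t=1: [69, 85, 65, 75, 59, 55, 52, 96]
t=2: [103, 100, 104, 101, 99, 100, 100, 99]
t=3: [87, 88, 87, 88, 89, 88, 89, 90]
t=4: [100, 100, 100, 100, 100, 100, 100, 99]
t=5: [89, 89, 89, 89, 89, 89, 89, 89]
t=6: [100, 100, 100, 100, 100, 100, 100, 100]
t=7: [89, 89, 89, 89, 89, 89, 89, 89]

Answer: [100, 100, 100, 100, 100, 100, 100, 100]
Key observation: The state at step 5, [89, 89, 89, 89, 89, 89, 89, 89], reappears at step 7: the system is in a cycle of period 2 from step 5 on.  Therefore the state at step 104 equals the state at step 5 + ((104 - 5) mod 2) = 6, which is [100, 100, 100, 100, 100, 100, 100, 100].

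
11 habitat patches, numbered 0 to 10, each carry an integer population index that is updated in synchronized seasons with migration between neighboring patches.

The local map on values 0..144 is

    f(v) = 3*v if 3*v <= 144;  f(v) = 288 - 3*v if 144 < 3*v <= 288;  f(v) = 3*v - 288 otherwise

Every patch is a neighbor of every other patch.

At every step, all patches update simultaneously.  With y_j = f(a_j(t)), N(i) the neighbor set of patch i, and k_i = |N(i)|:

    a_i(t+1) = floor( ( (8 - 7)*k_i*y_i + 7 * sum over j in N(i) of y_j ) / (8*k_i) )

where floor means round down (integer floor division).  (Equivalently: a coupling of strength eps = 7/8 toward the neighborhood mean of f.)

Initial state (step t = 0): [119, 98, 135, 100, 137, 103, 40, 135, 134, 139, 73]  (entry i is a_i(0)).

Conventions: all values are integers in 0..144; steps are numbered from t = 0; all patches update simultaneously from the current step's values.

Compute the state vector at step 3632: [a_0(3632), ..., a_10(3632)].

Answer: [63, 63, 63, 63, 63, 63, 63, 63, 63, 63, 63]
Key observation: The state at step 5, [45, 45, 45, 45, 45, 45, 45, 45, 45, 45, 45], reappears at step 13: the system is in a cycle of period 8 from step 5 on.  Therefore the state at step 3632 equals the state at step 5 + ((3632 - 5) mod 8) = 8, which is [63, 63, 63, 63, 63, 63, 63, 63, 63, 63, 63].

Derivation:
t=0: [119, 98, 135, 100, 137, 103, 40, 135, 134, 139, 73]
t=1: [81, 78, 82, 78, 83, 79, 82, 82, 82, 83, 81]
t=2: [45, 45, 44, 45, 44, 45, 44, 44, 44, 44, 45]
t=3: [133, 133, 133, 133, 133, 133, 133, 133, 133, 133, 133]
t=4: [111, 111, 111, 111, 111, 111, 111, 111, 111, 111, 111]
t=5: [45, 45, 45, 45, 45, 45, 45, 45, 45, 45, 45]
t=6: [135, 135, 135, 135, 135, 135, 135, 135, 135, 135, 135]
t=7: [117, 117, 117, 117, 117, 117, 117, 117, 117, 117, 117]
t=8: [63, 63, 63, 63, 63, 63, 63, 63, 63, 63, 63]
t=9: [99, 99, 99, 99, 99, 99, 99, 99, 99, 99, 99]
t=10: [9, 9, 9, 9, 9, 9, 9, 9, 9, 9, 9]
t=11: [27, 27, 27, 27, 27, 27, 27, 27, 27, 27, 27]
t=12: [81, 81, 81, 81, 81, 81, 81, 81, 81, 81, 81]
t=13: [45, 45, 45, 45, 45, 45, 45, 45, 45, 45, 45]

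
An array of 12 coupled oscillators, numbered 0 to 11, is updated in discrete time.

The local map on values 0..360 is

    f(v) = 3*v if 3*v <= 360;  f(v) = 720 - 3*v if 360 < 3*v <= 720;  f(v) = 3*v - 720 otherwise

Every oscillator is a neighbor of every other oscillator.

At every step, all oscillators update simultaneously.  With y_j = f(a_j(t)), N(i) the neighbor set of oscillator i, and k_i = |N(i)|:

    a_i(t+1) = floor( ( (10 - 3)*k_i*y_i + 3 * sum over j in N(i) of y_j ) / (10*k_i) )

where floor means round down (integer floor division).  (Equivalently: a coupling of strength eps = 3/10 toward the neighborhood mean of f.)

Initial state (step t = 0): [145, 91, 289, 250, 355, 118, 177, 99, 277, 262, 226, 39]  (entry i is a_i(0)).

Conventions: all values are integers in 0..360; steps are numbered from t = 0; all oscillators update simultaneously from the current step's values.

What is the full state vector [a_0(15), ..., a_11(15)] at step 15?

Simulating step by step:
t=0: [145, 91, 289, 250, 355, 118, 177, 99, 277, 262, 226, 39]
t=1: [253, 245, 160, 81, 293, 299, 188, 261, 136, 105, 89, 140]
t=2: [88, 72, 223, 225, 169, 181, 167, 104, 272, 274, 241, 264]
t=3: [225, 193, 82, 78, 191, 167, 195, 258, 112, 116, 50, 96]
t=4: [94, 158, 229, 221, 162, 211, 154, 100, 289, 298, 164, 257]
t=5: [246, 222, 79, 95, 214, 115, 230, 259, 156, 174, 210, 91]
t=6: [64, 88, 211, 244, 104, 284, 72, 90, 221, 185, 112, 235]
t=7: [185, 233, 114, 64, 266, 144, 201, 237, 94, 167, 282, 66]
t=8: [166, 69, 285, 184, 108, 249, 134, 61, 245, 202, 140, 188]
t=9: [208, 198, 149, 172, 277, 77, 273, 182, 69, 135, 260, 164]
t=10: [122, 142, 241, 195, 132, 213, 124, 174, 197, 269, 98, 211]
t=11: [301, 261, 65, 154, 281, 118, 297, 196, 150, 122, 261, 122]
t=12: [191, 111, 199, 242, 151, 306, 183, 157, 250, 306, 111, 306]
t=13: [160, 285, 144, 65, 241, 194, 176, 228, 81, 194, 285, 194]
t=14: [212, 142, 245, 182, 53, 144, 180, 75, 214, 144, 142, 144]
t=15: [121, 262, 74, 181, 171, 258, 185, 215, 117, 258, 262, 258]

Answer: [121, 262, 74, 181, 171, 258, 185, 215, 117, 258, 262, 258]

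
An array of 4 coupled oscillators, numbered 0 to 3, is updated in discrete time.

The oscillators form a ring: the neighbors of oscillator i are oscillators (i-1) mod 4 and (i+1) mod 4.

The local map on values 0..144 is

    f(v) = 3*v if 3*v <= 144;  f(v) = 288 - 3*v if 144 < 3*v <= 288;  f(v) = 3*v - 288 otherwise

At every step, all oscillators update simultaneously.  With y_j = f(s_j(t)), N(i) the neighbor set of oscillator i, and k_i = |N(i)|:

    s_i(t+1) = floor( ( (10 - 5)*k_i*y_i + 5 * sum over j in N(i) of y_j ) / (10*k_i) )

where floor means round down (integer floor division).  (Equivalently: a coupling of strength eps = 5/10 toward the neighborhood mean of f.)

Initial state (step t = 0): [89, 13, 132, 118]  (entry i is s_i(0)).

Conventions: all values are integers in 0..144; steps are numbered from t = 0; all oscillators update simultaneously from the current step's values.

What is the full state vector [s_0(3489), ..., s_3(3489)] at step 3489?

Answer: [36, 36, 36, 36]
Key observation: The state at step 18, [108, 108, 108, 108], reappears at step 20: the system is in a cycle of period 2 from step 18 on.  Therefore the state at step 3489 equals the state at step 18 + ((3489 - 18) mod 2) = 19, which is [36, 36, 36, 36].

Derivation:
t=0: [89, 13, 132, 118]
t=1: [36, 51, 80, 65]
t=2: [111, 106, 81, 85]
t=3: [38, 37, 38, 39]
t=4: [114, 112, 114, 115]
t=5: [53, 51, 53, 55]
t=6: [129, 132, 129, 126]
t=7: [99, 103, 99, 94]
t=8: [11, 15, 11, 7]
t=9: [33, 39, 33, 27]
t=10: [99, 108, 99, 90]
t=11: [18, 22, 18, 13]
t=12: [53, 60, 53, 46]
t=13: [126, 118, 126, 133]
t=14: [89, 78, 89, 100]
t=15: [27, 37, 27, 16]
t=16: [80, 96, 80, 64]
t=17: [48, 24, 48, 72]
t=18: [108, 108, 108, 108]
t=19: [36, 36, 36, 36]
t=20: [108, 108, 108, 108]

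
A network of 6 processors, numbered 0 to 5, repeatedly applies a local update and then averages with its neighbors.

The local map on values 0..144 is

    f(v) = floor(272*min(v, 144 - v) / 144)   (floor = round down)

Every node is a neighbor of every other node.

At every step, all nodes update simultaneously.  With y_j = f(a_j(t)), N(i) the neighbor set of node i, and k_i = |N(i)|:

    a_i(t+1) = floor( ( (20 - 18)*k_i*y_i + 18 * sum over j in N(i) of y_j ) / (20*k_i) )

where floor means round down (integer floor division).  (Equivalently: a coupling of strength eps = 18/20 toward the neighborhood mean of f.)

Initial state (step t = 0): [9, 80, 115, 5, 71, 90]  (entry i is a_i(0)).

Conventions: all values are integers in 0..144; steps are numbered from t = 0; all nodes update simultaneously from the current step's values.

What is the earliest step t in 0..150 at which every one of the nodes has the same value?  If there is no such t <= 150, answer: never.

Answer: 2
Key observation: Synchronization is absorbing here: once all nodes are equal they stay equal, and step 2 is the first all-equal step.

Derivation:
t=0: [9, 80, 115, 5, 71, 90]  (not all equal)
t=1: [77, 68, 74, 77, 67, 70]  (not all equal)
t=2: [128, 128, 128, 128, 128, 128]  (all equal)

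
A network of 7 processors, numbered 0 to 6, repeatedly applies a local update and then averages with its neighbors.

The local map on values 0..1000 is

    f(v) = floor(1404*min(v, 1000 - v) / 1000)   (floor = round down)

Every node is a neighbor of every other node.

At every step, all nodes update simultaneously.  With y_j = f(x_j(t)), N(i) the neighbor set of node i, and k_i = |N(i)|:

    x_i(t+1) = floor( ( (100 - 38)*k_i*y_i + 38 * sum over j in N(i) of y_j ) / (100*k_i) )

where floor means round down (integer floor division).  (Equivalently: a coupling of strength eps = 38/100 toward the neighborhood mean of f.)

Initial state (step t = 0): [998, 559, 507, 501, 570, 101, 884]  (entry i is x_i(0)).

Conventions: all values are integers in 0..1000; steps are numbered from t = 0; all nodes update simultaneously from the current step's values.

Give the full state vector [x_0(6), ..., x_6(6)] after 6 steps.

Simulating step by step:
t=0: [998, 559, 507, 501, 570, 101, 884]
t=1: [185, 529, 570, 574, 520, 263, 275]
t=2: [368, 592, 560, 557, 599, 430, 439]
t=3: [547, 578, 603, 605, 573, 595, 603]
t=4: [611, 586, 567, 565, 590, 573, 567]
t=5: [565, 584, 599, 600, 581, 594, 599]
t=6: [595, 580, 569, 568, 583, 573, 569]

Answer: [595, 580, 569, 568, 583, 573, 569]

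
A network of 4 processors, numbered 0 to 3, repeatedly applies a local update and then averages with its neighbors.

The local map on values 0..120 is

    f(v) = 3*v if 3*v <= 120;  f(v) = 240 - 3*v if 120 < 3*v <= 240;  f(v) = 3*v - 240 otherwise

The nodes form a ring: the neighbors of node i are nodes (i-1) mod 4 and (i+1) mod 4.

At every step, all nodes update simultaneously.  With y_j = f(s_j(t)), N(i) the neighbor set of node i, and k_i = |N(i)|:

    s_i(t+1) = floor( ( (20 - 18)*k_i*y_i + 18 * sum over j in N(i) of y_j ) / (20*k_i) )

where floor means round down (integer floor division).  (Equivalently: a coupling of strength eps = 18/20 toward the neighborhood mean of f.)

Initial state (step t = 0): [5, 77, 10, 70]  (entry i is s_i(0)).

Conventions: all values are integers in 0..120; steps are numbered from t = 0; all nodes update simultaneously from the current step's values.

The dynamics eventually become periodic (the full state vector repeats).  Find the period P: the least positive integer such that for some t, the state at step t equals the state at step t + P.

Answer: 4
Key observation: The state at step 30, [108, 108, 108, 108], reappears at step 34 — and no state repeats earlier — so the cycle the system enters has period 4.

Derivation:
t=0: [5, 77, 10, 70]
t=1: [19, 21, 20, 23]
t=2: [65, 58, 65, 59]
t=3: [62, 47, 62, 46]
t=4: [95, 58, 95, 58]
t=5: [63, 47, 63, 47]
t=6: [94, 55, 94, 55]
t=7: [71, 45, 71, 45]
t=8: [97, 34, 97, 34]
t=9: [96, 56, 96, 56]
t=10: [69, 50, 69, 50]
t=11: [84, 38, 84, 38]
t=12: [103, 22, 103, 22]
t=13: [66, 68, 66, 68]
t=14: [36, 41, 36, 41]
t=15: [116, 108, 116, 108]
t=16: [86, 105, 86, 105]
t=17: [69, 23, 69, 23]
t=18: [65, 36, 65, 36]
t=19: [101, 51, 101, 51]
t=20: [84, 65, 84, 65]
t=21: [41, 15, 41, 15]
t=22: [52, 109, 52, 109]
t=23: [86, 84, 86, 84]
t=24: [12, 17, 12, 17]
t=25: [49, 37, 49, 37]
t=26: [109, 94, 109, 94]
t=27: [46, 82, 46, 82]
t=28: [15, 92, 15, 92]
t=29: [36, 44, 36, 44]
t=30: [108, 108, 108, 108]
t=31: [84, 84, 84, 84]
t=32: [12, 12, 12, 12]
t=33: [36, 36, 36, 36]
t=34: [108, 108, 108, 108]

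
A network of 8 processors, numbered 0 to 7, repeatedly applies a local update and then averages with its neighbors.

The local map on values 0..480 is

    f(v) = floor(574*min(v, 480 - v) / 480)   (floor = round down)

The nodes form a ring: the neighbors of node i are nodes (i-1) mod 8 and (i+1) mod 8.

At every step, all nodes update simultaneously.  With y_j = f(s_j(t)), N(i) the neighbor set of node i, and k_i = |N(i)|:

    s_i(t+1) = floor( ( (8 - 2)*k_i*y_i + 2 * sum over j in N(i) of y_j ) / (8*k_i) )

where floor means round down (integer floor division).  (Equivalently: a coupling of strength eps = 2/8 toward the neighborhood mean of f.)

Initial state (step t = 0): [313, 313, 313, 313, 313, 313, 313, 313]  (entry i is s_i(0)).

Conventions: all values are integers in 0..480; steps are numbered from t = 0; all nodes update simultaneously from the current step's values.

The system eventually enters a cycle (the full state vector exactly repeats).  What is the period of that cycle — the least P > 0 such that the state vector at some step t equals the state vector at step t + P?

Simulating step by step:
t=0: [313, 313, 313, 313, 313, 313, 313, 313]
t=1: [199, 199, 199, 199, 199, 199, 199, 199]
t=2: [237, 237, 237, 237, 237, 237, 237, 237]
t=3: [283, 283, 283, 283, 283, 283, 283, 283]
t=4: [235, 235, 235, 235, 235, 235, 235, 235]
t=5: [281, 281, 281, 281, 281, 281, 281, 281]
t=6: [237, 237, 237, 237, 237, 237, 237, 237]

Answer: 4
Key observation: The state at step 2, [237, 237, 237, 237, 237, 237, 237, 237], reappears at step 6 — and no state repeats earlier — so the cycle the system enters has period 4.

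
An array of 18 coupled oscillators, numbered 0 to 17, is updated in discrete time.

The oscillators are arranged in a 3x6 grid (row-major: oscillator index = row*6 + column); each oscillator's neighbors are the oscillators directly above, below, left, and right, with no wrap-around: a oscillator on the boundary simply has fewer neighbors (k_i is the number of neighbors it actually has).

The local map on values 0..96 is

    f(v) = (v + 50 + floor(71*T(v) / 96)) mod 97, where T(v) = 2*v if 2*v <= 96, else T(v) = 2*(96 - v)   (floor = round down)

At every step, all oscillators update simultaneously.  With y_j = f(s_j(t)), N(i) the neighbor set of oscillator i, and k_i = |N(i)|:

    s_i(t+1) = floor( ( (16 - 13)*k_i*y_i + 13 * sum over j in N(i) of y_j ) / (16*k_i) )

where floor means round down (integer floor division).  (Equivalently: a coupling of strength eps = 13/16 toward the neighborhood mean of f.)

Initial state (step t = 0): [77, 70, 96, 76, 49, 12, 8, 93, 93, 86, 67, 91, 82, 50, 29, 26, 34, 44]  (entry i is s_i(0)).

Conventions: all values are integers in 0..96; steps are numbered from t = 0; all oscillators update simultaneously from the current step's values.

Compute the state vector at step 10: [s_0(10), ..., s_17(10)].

Answer: [64, 64, 64, 64, 64, 64, 64, 64, 64, 64, 64, 64, 64, 64, 64, 64, 64, 64]

Derivation:
t=0: [77, 70, 96, 76, 49, 12, 8, 93, 93, 86, 67, 91, 82, 50, 29, 26, 34, 44]
t=1: [63, 53, 54, 57, 67, 64, 57, 60, 45, 47, 54, 64, 67, 48, 41, 34, 45, 47]
t=2: [67, 66, 67, 66, 65, 63, 64, 67, 64, 61, 65, 66, 68, 62, 56, 57, 59, 64]
t=3: [63, 62, 63, 63, 63, 63, 62, 63, 64, 64, 64, 63, 64, 64, 65, 66, 64, 64]
t=4: [64, 64, 64, 64, 64, 64, 64, 64, 63, 63, 64, 64, 64, 63, 63, 63, 63, 64]
t=5: [64, 64, 64, 64, 64, 64, 64, 64, 64, 64, 64, 64, 64, 64, 64, 64, 64, 64]
t=6: [64, 64, 64, 64, 64, 64, 64, 64, 64, 64, 64, 64, 64, 64, 64, 64, 64, 64]
t=7: [64, 64, 64, 64, 64, 64, 64, 64, 64, 64, 64, 64, 64, 64, 64, 64, 64, 64]
t=8: [64, 64, 64, 64, 64, 64, 64, 64, 64, 64, 64, 64, 64, 64, 64, 64, 64, 64]
t=9: [64, 64, 64, 64, 64, 64, 64, 64, 64, 64, 64, 64, 64, 64, 64, 64, 64, 64]
t=10: [64, 64, 64, 64, 64, 64, 64, 64, 64, 64, 64, 64, 64, 64, 64, 64, 64, 64]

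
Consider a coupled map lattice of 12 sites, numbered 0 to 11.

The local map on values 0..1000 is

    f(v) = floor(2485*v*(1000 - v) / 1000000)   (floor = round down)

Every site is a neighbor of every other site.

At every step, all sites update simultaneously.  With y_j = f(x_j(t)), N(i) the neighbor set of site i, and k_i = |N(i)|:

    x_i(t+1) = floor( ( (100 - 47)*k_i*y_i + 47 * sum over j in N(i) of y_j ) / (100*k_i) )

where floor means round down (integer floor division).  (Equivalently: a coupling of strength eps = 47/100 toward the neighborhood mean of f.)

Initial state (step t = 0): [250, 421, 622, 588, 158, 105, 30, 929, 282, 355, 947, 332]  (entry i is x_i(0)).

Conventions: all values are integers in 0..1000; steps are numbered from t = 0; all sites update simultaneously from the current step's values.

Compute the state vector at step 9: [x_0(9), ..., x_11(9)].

Answer: [597, 597, 597, 597, 597, 597, 597, 597, 597, 597, 597, 597]

Derivation:
t=0: [250, 421, 622, 588, 158, 105, 30, 929, 282, 355, 947, 332]
t=1: [431, 499, 489, 498, 365, 318, 240, 284, 450, 482, 265, 473]
t=2: [590, 596, 596, 596, 574, 556, 514, 540, 593, 596, 529, 595]
t=3: [603, 601, 601, 601, 606, 609, 612, 611, 602, 601, 612, 601]
t=4: [593, 594, 594, 594, 593, 592, 591, 591, 594, 594, 591, 594]
t=5: [599, 599, 599, 599, 599, 599, 599, 599, 599, 599, 599, 599]
t=6: [596, 596, 596, 596, 596, 596, 596, 596, 596, 596, 596, 596]
t=7: [598, 598, 598, 598, 598, 598, 598, 598, 598, 598, 598, 598]
t=8: [597, 597, 597, 597, 597, 597, 597, 597, 597, 597, 597, 597]
t=9: [597, 597, 597, 597, 597, 597, 597, 597, 597, 597, 597, 597]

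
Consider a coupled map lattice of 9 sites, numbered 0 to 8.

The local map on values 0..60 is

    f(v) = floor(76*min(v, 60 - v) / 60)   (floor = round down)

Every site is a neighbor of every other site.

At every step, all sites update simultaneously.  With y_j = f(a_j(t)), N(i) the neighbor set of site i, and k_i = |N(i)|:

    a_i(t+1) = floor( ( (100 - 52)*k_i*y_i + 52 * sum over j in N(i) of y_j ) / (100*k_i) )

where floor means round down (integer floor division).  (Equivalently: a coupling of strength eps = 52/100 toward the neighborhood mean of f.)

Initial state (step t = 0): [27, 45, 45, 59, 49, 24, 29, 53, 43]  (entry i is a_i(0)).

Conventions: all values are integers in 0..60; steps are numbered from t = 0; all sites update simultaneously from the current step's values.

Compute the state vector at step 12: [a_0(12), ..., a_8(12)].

Answer: [34, 34, 34, 34, 34, 34, 34, 34, 34]

Derivation:
t=0: [27, 45, 45, 59, 49, 24, 29, 53, 43]
t=1: [25, 19, 19, 12, 17, 24, 26, 15, 20]
t=2: [27, 24, 24, 20, 23, 26, 27, 22, 24]
t=3: [31, 30, 30, 27, 29, 30, 31, 28, 30]
t=4: [36, 37, 37, 35, 36, 37, 36, 35, 37]
t=5: [29, 29, 29, 30, 29, 29, 29, 30, 29]
t=6: [36, 36, 36, 37, 36, 36, 36, 37, 36]
t=7: [29, 29, 29, 29, 29, 29, 29, 29, 29]
t=8: [36, 36, 36, 36, 36, 36, 36, 36, 36]
t=9: [30, 30, 30, 30, 30, 30, 30, 30, 30]
t=10: [38, 38, 38, 38, 38, 38, 38, 38, 38]
t=11: [27, 27, 27, 27, 27, 27, 27, 27, 27]
t=12: [34, 34, 34, 34, 34, 34, 34, 34, 34]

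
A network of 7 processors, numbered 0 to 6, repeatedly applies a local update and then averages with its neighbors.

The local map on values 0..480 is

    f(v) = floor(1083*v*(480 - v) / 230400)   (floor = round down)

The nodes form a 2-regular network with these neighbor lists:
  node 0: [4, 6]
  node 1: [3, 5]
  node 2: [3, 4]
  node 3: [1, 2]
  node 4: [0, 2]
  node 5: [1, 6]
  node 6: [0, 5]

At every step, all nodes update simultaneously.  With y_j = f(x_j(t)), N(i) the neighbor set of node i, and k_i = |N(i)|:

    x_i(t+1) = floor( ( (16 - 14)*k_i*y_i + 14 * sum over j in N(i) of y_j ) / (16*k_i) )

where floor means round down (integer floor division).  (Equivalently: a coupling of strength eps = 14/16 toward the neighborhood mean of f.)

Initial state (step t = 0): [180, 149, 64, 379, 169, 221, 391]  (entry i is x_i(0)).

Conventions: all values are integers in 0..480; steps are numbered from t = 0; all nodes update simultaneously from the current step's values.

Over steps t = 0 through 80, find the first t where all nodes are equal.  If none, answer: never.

Simulating step by step:
t=0: [180, 149, 64, 379, 169, 221, 391]  (not all equal)
t=1: [211, 224, 202, 178, 196, 206, 248]  (not all equal)
t=2: [265, 259, 257, 264, 264, 268, 266]  (not all equal)
t=3: [267, 267, 268, 268, 268, 267, 267]  (not all equal)
t=4: [267, 267, 267, 267, 267, 267, 267]  (all equal)

Answer: 4
Key observation: Synchronization is absorbing here: once all nodes are equal they stay equal, and step 4 is the first all-equal step.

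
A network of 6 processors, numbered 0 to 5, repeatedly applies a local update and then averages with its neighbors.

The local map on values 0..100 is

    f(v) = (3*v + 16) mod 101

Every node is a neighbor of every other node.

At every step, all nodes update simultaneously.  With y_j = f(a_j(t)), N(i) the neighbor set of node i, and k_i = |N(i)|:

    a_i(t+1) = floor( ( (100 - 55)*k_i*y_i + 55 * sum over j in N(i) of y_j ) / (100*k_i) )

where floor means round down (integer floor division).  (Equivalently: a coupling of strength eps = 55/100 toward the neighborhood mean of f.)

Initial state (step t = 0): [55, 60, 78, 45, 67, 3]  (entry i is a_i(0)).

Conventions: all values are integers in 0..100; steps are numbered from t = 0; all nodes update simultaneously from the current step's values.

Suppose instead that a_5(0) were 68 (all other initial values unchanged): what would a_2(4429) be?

Answer: a_2(4429) = 53
Key observation: The state at step 3, [30, 35, 53, 54, 41, 43], reappears at step 4: the system is in a cycle of period 1 from step 3 on.  Therefore the state at step 4429 equals the state at step 3 + ((4429 - 3) mod 1) = 3, which is [30, 35, 53, 54, 41, 43].

Derivation:
t=0: [55, 60, 78, 45, 67, 68]
t=1: [60, 65, 49, 50, 38, 39]
t=2: [64, 35, 53, 54, 41, 43]
t=3: [30, 35, 53, 54, 41, 43]
t=4: [30, 35, 53, 54, 41, 43]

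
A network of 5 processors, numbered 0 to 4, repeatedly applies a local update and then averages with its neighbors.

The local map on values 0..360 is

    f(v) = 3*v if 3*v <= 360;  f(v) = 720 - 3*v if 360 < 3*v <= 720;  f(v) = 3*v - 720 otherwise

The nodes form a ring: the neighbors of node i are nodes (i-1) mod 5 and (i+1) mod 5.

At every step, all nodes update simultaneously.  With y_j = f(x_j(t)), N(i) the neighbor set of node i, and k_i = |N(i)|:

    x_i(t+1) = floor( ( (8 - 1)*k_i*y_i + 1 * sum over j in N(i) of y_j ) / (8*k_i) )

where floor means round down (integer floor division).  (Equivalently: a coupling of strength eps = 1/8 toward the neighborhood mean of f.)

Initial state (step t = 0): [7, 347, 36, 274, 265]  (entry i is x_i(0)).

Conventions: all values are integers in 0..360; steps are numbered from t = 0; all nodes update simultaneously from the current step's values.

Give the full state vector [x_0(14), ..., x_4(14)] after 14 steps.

Answer: [179, 109, 321, 232, 147]

Derivation:
t=0: [7, 347, 36, 274, 265]
t=1: [43, 288, 120, 100, 73]
t=2: [135, 156, 342, 298, 218]
t=3: [295, 259, 294, 175, 88]
t=4: [164, 70, 157, 197, 253]
t=5: [215, 213, 239, 130, 56]
t=6: [81, 75, 28, 299, 172]
t=7: [239, 217, 98, 172, 204]
t=8: [13, 78, 274, 203, 107]
t=9: [68, 213, 110, 123, 290]
t=10: [192, 104, 315, 337, 165]
t=11: [159, 296, 234, 282, 224]
t=12: [226, 163, 34, 114, 65]
t=13: [63, 211, 125, 317, 194]
t=14: [179, 109, 321, 232, 147]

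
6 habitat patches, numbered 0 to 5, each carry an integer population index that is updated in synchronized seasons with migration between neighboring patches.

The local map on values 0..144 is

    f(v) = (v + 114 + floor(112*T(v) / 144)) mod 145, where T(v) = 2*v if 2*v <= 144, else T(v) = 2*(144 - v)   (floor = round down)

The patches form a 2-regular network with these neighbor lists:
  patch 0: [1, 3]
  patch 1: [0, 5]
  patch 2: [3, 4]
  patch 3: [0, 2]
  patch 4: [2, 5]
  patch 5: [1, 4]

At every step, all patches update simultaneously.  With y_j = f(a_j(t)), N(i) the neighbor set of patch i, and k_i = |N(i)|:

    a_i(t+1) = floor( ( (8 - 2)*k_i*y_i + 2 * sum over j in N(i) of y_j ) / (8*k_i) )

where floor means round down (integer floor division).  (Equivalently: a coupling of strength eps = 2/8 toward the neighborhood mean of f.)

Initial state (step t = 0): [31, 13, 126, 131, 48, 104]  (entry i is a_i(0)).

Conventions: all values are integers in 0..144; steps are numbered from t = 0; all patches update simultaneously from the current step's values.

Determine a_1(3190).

Simulating step by step:
t=0: [31, 13, 126, 131, 48, 104]
t=1: [51, 24, 118, 111, 100, 112]
t=2: [94, 51, 128, 126, 134, 118]
t=3: [132, 107, 120, 124, 119, 122]
t=4: [121, 130, 125, 123, 125, 126]
t=5: [124, 121, 123, 124, 123, 122]
t=6: [124, 124, 124, 124, 124, 124]
t=7: [124, 124, 124, 124, 124, 124]

Answer: a_1(3190) = 124
Key observation: The state at step 6, [124, 124, 124, 124, 124, 124], reappears at step 7: the system is in a cycle of period 1 from step 6 on.  Therefore the state at step 3190 equals the state at step 6 + ((3190 - 6) mod 1) = 6, which is [124, 124, 124, 124, 124, 124].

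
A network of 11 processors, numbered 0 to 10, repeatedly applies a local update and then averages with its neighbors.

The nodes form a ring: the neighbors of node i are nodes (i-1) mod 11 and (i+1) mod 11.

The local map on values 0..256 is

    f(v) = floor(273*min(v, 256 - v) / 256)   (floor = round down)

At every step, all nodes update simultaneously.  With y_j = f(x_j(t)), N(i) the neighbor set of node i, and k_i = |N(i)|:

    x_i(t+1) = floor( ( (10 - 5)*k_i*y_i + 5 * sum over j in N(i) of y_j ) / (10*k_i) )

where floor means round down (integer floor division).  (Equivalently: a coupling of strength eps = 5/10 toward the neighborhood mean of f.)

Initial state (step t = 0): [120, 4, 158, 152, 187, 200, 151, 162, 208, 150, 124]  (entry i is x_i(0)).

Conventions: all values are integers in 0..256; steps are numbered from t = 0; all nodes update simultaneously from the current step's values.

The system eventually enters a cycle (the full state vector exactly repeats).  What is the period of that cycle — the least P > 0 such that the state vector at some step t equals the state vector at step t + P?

Simulating step by step:
t=0: [120, 4, 158, 152, 187, 200, 151, 162, 208, 150, 124]
t=1: [97, 59, 80, 99, 78, 75, 95, 90, 78, 102, 126]
t=2: [100, 78, 84, 94, 87, 85, 94, 93, 92, 108, 119]
t=3: [105, 90, 90, 95, 93, 93, 97, 99, 102, 113, 118]
t=4: [110, 99, 96, 99, 99, 100, 102, 105, 110, 118, 120]
t=5: [116, 107, 103, 104, 105, 106, 108, 111, 117, 123, 124]
t=6: [123, 115, 110, 110, 111, 113, 115, 118, 124, 129, 129]
t=7: [129, 123, 118, 117, 118, 120, 122, 126, 131, 134, 134]
t=8: [132, 130, 126, 124, 125, 127, 130, 132, 132, 130, 131]
t=9: [132, 133, 133, 132, 133, 134, 133, 132, 132, 133, 133]
t=10: [131, 131, 131, 131, 131, 130, 131, 131, 131, 131, 131]
t=11: [133, 133, 133, 133, 133, 133, 133, 133, 133, 133, 133]
t=12: [131, 131, 131, 131, 131, 131, 131, 131, 131, 131, 131]
t=13: [133, 133, 133, 133, 133, 133, 133, 133, 133, 133, 133]

Answer: 2
Key observation: The state at step 11, [133, 133, 133, 133, 133, 133, 133, 133, 133, 133, 133], reappears at step 13 — and no state repeats earlier — so the cycle the system enters has period 2.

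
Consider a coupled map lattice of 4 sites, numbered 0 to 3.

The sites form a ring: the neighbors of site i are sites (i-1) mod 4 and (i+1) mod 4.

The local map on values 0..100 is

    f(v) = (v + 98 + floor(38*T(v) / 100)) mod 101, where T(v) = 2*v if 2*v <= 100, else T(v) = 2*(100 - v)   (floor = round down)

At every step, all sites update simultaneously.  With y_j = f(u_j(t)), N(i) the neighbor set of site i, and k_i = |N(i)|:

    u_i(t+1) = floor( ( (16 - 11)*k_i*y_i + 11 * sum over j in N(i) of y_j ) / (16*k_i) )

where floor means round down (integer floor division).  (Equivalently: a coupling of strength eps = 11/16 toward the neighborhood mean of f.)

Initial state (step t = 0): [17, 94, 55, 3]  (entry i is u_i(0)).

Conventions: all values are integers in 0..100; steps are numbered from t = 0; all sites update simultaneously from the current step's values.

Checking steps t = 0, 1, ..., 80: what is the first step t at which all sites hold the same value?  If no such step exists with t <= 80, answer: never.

Answer: 4
Key observation: Synchronization is absorbing here: once all sites are equal they stay equal, and step 4 is the first all-equal step.

Derivation:
t=0: [17, 94, 55, 3]  (not all equal)
t=1: [41, 68, 60, 39]  (not all equal)
t=2: [74, 81, 80, 73]  (not all equal)
t=3: [90, 91, 91, 90]  (not all equal)
t=4: [94, 94, 94, 94]  (all equal)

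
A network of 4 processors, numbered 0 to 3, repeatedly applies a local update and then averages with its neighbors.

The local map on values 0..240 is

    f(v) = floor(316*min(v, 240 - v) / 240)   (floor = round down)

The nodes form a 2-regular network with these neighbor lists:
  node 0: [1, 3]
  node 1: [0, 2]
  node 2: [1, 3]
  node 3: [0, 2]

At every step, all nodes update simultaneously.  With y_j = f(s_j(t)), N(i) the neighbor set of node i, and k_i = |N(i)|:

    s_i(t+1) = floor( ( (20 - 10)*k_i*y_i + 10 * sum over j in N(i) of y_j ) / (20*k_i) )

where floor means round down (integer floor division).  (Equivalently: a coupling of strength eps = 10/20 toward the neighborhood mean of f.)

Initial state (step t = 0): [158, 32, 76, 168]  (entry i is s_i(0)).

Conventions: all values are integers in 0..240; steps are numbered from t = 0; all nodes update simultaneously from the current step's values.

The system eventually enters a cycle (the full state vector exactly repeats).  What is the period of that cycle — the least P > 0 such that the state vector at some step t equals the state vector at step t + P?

Simulating step by step:
t=0: [158, 32, 76, 168]
t=1: [87, 72, 84, 98]
t=2: [112, 103, 110, 120]
t=3: [146, 140, 145, 151]
t=4: [123, 127, 124, 120]
t=5: [153, 150, 152, 155]
t=6: [114, 116, 114, 112]
t=7: [149, 151, 149, 148]
t=8: [119, 118, 119, 120]
t=9: [156, 155, 156, 157]
t=10: [110, 110, 110, 109]
t=11: [143, 144, 143, 143]
t=12: [126, 126, 126, 127]
t=13: [149, 150, 149, 149]
t=14: [118, 118, 118, 119]
t=15: [155, 155, 155, 155]
t=16: [111, 111, 111, 111]
t=17: [146, 146, 146, 146]
t=18: [123, 123, 123, 123]
t=19: [154, 154, 154, 154]
t=20: [113, 113, 113, 113]
t=21: [148, 148, 148, 148]
t=22: [121, 121, 121, 121]
t=23: [156, 156, 156, 156]
t=24: [110, 110, 110, 110]
t=25: [144, 144, 144, 144]
t=26: [126, 126, 126, 126]
t=27: [150, 150, 150, 150]
t=28: [118, 118, 118, 118]
t=29: [155, 155, 155, 155]

Answer: 14
Key observation: The state at step 15, [155, 155, 155, 155], reappears at step 29 — and no state repeats earlier — so the cycle the system enters has period 14.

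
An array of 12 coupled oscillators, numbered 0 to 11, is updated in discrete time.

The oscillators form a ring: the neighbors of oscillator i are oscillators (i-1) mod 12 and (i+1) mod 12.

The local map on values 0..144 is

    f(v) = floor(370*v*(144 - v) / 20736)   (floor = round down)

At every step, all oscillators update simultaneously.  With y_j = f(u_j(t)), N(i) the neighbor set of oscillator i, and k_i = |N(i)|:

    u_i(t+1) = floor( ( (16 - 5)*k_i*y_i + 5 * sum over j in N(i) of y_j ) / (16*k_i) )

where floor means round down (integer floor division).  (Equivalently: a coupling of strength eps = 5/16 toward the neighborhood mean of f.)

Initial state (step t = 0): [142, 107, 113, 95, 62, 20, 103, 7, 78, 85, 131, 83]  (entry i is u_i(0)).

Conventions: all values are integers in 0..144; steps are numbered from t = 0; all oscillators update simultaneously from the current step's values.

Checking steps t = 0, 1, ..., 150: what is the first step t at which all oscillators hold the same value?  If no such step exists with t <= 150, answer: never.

Answer: never
Key observation: The state at step 5 reappears at step 7 — the system is in a cycle of period 2 from step 5 on.  No step 0..7 is synchronized, and the cycle repeats forever, so no step up to 150 (or ever) has all oscillators equal.

Derivation:
t=0: [142, 107, 113, 95, 62, 20, 103, 7, 78, 85, 131, 83]  (not all equal)
t=1: [28, 58, 66, 80, 81, 56, 61, 37, 79, 80, 48, 67]  (not all equal)
t=2: [67, 84, 90, 91, 90, 88, 86, 76, 87, 89, 84, 84]  (not all equal)
t=3: [91, 89, 86, 86, 86, 87, 89, 90, 88, 87, 88, 89]  (not all equal)
t=4: [86, 87, 88, 89, 88, 88, 87, 86, 87, 87, 87, 86]  (not all equal)
t=5: [88, 88, 87, 87, 87, 87, 88, 88, 88, 88, 88, 88]  (not all equal)
t=6: [87, 87, 87, 88, 88, 87, 87, 87, 87, 87, 87, 87]  (not all equal)
t=7: [88, 88, 87, 87, 87, 87, 88, 88, 88, 88, 88, 88]  (not all equal)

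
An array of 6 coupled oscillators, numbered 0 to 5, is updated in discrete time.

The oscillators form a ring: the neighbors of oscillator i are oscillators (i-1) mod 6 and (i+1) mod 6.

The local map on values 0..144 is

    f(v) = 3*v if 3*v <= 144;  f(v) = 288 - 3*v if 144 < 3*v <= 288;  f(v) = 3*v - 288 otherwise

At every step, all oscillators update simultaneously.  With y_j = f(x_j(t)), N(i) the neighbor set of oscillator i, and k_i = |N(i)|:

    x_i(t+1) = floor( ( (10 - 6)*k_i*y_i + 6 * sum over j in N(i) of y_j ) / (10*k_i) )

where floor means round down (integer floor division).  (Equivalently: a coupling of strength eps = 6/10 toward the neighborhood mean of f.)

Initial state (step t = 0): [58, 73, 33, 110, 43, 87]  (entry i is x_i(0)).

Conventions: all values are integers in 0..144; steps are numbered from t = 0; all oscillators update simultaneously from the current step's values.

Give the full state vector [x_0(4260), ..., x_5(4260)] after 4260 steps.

Simulating step by step:
t=0: [58, 73, 33, 110, 43, 87]
t=1: [74, 91, 72, 85, 72, 83]
t=2: [42, 47, 43, 56, 50, 57]
t=3: [127, 132, 129, 128, 126, 126]
t=4: [96, 100, 100, 95, 91, 90]
t=5: [9, 8, 9, 9, 12, 11]
t=6: [27, 25, 26, 29, 32, 32]
t=7: [83, 77, 79, 87, 93, 91]
t=8: [37, 49, 45, 28, 16, 20]
t=9: [104, 130, 121, 88, 62, 71]
t=10: [62, 70, 67, 62, 70, 67]
t=11: [90, 87, 88, 90, 87, 88]
t=12: [22, 23, 23, 22, 23, 23]
t=13: [67, 68, 68, 67, 68, 68]
t=14: [85, 84, 84, 85, 84, 84]
t=15: [34, 35, 35, 34, 35, 35]
t=16: [103, 104, 104, 103, 104, 104]
t=17: [22, 23, 23, 22, 23, 23]

Answer: [34, 35, 35, 34, 35, 35]
Key observation: The state at step 12, [22, 23, 23, 22, 23, 23], reappears at step 17: the system is in a cycle of period 5 from step 12 on.  Therefore the state at step 4260 equals the state at step 12 + ((4260 - 12) mod 5) = 15, which is [34, 35, 35, 34, 35, 35].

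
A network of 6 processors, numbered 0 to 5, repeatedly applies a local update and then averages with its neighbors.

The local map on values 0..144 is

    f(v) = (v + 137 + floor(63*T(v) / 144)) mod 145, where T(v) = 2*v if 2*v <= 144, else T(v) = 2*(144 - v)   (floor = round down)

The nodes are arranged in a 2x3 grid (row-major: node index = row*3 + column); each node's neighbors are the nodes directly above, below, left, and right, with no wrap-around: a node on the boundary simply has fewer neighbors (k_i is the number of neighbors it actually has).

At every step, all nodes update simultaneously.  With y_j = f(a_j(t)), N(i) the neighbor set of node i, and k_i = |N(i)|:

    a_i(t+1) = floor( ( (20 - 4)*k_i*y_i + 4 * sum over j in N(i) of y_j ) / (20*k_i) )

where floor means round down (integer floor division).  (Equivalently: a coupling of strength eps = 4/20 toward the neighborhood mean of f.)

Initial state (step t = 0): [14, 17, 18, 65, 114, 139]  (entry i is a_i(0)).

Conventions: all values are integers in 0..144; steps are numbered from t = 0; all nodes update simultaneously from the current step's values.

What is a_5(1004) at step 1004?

Simulating step by step:
t=0: [14, 17, 18, 65, 114, 139]
t=1: [28, 30, 35, 105, 123, 123]
t=2: [53, 54, 63, 122, 127, 125]
t=3: [95, 96, 110, 128, 130, 130]
t=4: [129, 130, 131, 133, 133, 133]
t=5: [134, 134, 134, 134, 134, 134]
t=6: [134, 134, 134, 134, 134, 134]

Answer: a_5(1004) = 134
Key observation: The state at step 5, [134, 134, 134, 134, 134, 134], reappears at step 6: the system is in a cycle of period 1 from step 5 on.  Therefore the state at step 1004 equals the state at step 5 + ((1004 - 5) mod 1) = 5, which is [134, 134, 134, 134, 134, 134].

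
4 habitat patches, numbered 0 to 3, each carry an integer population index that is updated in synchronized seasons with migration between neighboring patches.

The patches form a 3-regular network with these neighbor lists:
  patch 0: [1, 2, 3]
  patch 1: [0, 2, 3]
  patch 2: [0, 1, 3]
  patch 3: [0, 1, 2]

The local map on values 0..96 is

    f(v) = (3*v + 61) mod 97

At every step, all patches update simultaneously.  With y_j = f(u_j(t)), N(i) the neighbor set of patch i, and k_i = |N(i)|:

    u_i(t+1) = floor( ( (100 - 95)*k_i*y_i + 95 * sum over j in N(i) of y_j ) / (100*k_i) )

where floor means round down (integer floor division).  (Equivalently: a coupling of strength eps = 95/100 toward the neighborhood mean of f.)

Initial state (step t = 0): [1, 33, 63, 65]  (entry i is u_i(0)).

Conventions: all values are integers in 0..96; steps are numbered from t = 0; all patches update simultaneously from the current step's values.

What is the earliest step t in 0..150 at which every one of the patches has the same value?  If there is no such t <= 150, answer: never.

Simulating step by step:
t=0: [1, 33, 63, 65]  (not all equal)
t=1: [60, 60, 62, 61]  (not all equal)
t=2: [49, 49, 48, 49]  (not all equal)
t=3: [13, 13, 13, 13]  (all equal)

Answer: 3
Key observation: Synchronization is absorbing here: once all patches are equal they stay equal, and step 3 is the first all-equal step.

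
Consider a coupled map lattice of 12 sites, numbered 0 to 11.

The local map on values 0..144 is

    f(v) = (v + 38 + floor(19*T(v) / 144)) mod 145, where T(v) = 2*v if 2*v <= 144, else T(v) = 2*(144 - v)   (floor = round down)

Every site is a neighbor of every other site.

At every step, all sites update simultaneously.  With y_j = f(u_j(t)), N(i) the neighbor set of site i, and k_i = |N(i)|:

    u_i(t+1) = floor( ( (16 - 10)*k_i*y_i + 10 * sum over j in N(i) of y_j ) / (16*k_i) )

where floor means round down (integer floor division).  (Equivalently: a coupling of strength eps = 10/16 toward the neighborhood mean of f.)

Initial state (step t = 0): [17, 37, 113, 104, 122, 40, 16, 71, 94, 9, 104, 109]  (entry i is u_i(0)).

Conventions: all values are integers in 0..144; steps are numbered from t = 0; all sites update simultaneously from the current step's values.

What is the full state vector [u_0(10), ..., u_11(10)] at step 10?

Simulating step by step:
t=0: [17, 37, 113, 104, 122, 40, 16, 71, 94, 9, 104, 109]
t=1: [48, 56, 34, 32, 36, 57, 48, 70, 29, 45, 32, 33]
t=2: [94, 97, 88, 87, 89, 97, 94, 102, 86, 92, 87, 87]
t=3: [56, 57, 100, 100, 101, 57, 56, 58, 100, 101, 100, 100]
t=4: [67, 67, 34, 34, 34, 67, 67, 68, 34, 34, 34, 34]
t=5: [105, 105, 91, 91, 91, 105, 105, 105, 91, 91, 91, 91]
t=6: [61, 61, 103, 103, 103, 61, 61, 61, 103, 103, 103, 103]
t=7: [71, 71, 36, 36, 36, 71, 71, 71, 36, 36, 36, 36]
t=8: [109, 109, 95, 95, 95, 109, 109, 109, 95, 95, 95, 95]
t=9: [6, 6, 3, 3, 3, 6, 6, 6, 3, 3, 3, 3]
t=10: [43, 43, 42, 42, 42, 43, 43, 43, 42, 42, 42, 42]

Answer: [43, 43, 42, 42, 42, 43, 43, 43, 42, 42, 42, 42]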